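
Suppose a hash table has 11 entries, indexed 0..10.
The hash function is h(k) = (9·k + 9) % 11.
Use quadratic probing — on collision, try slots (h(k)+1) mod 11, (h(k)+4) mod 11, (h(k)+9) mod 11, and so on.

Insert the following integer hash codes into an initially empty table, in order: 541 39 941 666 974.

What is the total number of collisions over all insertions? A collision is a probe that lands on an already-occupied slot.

Insert 541: h=5, slot 5 empty => index 5.
Insert 39: h=8, slot 8 empty => index 8.
Insert 941: h=8, slot 8 occupied => index 9.
Insert 666: h=8, slots 8,9 occupied => index 1.
Insert 974: h=8, slots 8,9,1 occupied => index 6.
Table: [∅, 666, ∅, ∅, ∅, 541, 974, ∅, 39, 941, ∅]

6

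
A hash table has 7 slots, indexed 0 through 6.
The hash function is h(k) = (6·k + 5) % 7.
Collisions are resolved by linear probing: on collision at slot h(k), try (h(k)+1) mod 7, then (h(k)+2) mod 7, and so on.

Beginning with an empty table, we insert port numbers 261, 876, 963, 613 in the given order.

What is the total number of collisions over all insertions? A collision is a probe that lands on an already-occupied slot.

261 hashes to 3; slot 3 is free -> place at 3.
876 hashes to 4; slot 4 is free -> place at 4.
963 hashes to 1; slot 1 is free -> place at 1.
613 hashes to 1; 1 taken -> place at 2.
Table: [—, 963, 613, 261, 876, —, —]

1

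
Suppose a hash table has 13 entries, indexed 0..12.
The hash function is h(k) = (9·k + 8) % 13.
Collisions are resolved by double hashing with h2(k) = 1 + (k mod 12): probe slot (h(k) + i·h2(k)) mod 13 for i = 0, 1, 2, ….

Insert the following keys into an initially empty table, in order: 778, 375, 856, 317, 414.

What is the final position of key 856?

8

778: h=3 => slot 3
375: h=3, h2=4, probe 3,7 => slot 7
856: h=3, h2=5, probe 3,8 => slot 8
317: h=1 => slot 1
414: h=3, h2=7, probe 3,10 => slot 10
Table: [., 317, ., 778, ., ., ., 375, 856, ., 414, ., .]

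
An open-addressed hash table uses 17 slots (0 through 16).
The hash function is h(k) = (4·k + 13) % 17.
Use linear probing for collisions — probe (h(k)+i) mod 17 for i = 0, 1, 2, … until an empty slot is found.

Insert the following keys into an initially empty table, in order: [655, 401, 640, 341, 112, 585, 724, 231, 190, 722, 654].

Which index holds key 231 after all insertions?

5

Insert 655: h=15, slot 15 empty → index 15.
Insert 401: h=2, slot 2 empty → index 2.
Insert 640: h=6, slot 6 empty → index 6.
Insert 341: h=0, slot 0 empty → index 0.
Insert 112: h=2, slot 2 occupied → index 3.
Insert 585: h=7, slot 7 empty → index 7.
Insert 724: h=2, slots 2,3 occupied → index 4.
Insert 231: h=2, slots 2,3,4 occupied → index 5.
Insert 190: h=8, slot 8 empty → index 8.
Insert 722: h=11, slot 11 empty → index 11.
Insert 654: h=11, slot 11 occupied → index 12.
Table: [341, ., 401, 112, 724, 231, 640, 585, 190, ., ., 722, 654, ., ., 655, .]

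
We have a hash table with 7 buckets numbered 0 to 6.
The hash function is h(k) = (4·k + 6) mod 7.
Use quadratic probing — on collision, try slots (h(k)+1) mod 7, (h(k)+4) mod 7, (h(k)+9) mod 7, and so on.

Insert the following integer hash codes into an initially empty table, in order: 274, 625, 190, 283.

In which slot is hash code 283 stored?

5

274: h=3 => slot 3
625: h=0 => slot 0
190: h=3, probe 3,4 => slot 4
283: h=4, probe 4,5 => slot 5
Table: [625, _, _, 274, 190, 283, _]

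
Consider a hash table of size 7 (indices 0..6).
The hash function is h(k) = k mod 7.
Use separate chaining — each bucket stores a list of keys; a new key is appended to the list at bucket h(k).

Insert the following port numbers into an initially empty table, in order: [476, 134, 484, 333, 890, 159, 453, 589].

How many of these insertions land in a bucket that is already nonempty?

Insert 476: h=0, bucket 0 empty → new chain.
Insert 134: h=1, bucket 1 empty → new chain.
Insert 484: h=1, bucket 1 nonempty → append to chain.
Insert 333: h=4, bucket 4 empty → new chain.
Insert 890: h=1, bucket 1 nonempty → append to chain.
Insert 159: h=5, bucket 5 empty → new chain.
Insert 453: h=5, bucket 5 nonempty → append to chain.
Insert 589: h=1, bucket 1 nonempty → append to chain.
Final buckets:
0: 476
1: 134 -> 484 -> 890 -> 589
2: .
3: .
4: 333
5: 159 -> 453
6: .

4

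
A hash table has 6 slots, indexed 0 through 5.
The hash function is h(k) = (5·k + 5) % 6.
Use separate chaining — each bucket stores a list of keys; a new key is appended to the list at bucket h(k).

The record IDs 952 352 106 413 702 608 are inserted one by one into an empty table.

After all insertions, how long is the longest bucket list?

3

952 → bucket 1
352 → bucket 1 (collision)
106 → bucket 1 (collision)
413 → bucket 0
702 → bucket 5
608 → bucket 3
Final buckets:
0: 413
1: 952 -> 352 -> 106
2: ∅
3: 608
4: ∅
5: 702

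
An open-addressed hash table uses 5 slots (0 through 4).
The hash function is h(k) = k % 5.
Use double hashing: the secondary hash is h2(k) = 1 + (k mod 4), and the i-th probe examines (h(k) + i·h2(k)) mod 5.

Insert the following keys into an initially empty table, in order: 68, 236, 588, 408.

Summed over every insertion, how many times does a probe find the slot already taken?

68 hashes to 3; slot 3 is free -> place at 3.
236 hashes to 1; slot 1 is free -> place at 1.
588 hashes to 3, h2=1; 3 taken -> place at 4.
408 hashes to 3, h2=1; 3,4 taken -> place at 0.
Table: [408, 236, ∅, 68, 588]

3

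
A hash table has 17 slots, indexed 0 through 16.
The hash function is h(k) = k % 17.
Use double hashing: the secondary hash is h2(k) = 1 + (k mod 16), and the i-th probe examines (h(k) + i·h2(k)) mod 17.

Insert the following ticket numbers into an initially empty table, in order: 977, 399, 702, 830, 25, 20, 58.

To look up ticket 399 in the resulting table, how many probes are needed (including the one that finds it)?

2

977 hashes to 8; slot 8 is free -> place at 8.
399 hashes to 8, h2=16; 8 taken -> place at 7.
702 hashes to 5; slot 5 is free -> place at 5.
830 hashes to 14; slot 14 is free -> place at 14.
25 hashes to 8, h2=10; 8 taken -> place at 1.
20 hashes to 3; slot 3 is free -> place at 3.
58 hashes to 7, h2=11; 7,1 taken -> place at 12.
Table: [-, 25, -, 20, -, 702, -, 399, 977, -, -, -, 58, -, 830, -, -]
Lookup 399: h=8, h2=16, probe 8,7 → found at 7.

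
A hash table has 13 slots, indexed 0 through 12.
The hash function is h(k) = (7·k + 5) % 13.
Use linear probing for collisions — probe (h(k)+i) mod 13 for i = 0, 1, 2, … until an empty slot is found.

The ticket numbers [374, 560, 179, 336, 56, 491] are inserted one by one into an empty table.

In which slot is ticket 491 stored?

374: h=10 -> slot 10
560: h=12 -> slot 12
179: h=10, probe 10,11 -> slot 11
336: h=4 -> slot 4
56: h=7 -> slot 7
491: h=10, probe 10,11,12,0 -> slot 0
Table: [491, —, —, —, 336, —, —, 56, —, —, 374, 179, 560]

0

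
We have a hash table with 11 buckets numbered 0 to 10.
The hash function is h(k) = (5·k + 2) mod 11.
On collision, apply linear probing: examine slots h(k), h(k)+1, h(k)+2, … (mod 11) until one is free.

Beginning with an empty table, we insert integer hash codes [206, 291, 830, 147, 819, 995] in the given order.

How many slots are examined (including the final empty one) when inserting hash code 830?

206: h=9 => slot 9
291: h=5 => slot 5
830: h=5, probe 5,6 => slot 6
147: h=0 => slot 0
819: h=5, probe 5,6,7 => slot 7
995: h=5, probe 5,6,7,8 => slot 8
Table: [147, —, —, —, —, 291, 830, 819, 995, 206, —]

2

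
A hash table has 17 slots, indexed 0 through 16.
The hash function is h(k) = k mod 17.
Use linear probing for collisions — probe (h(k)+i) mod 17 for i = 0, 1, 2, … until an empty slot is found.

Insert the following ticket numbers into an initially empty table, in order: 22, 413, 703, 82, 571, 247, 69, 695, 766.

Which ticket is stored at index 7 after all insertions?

703

Insert 22: h=5, slot 5 empty → index 5.
Insert 413: h=5, slot 5 occupied → index 6.
Insert 703: h=6, slot 6 occupied → index 7.
Insert 82: h=14, slot 14 empty → index 14.
Insert 571: h=10, slot 10 empty → index 10.
Insert 247: h=9, slot 9 empty → index 9.
Insert 69: h=1, slot 1 empty → index 1.
Insert 695: h=15, slot 15 empty → index 15.
Insert 766: h=1, slot 1 occupied → index 2.
Table: [_, 69, 766, _, _, 22, 413, 703, _, 247, 571, _, _, _, 82, 695, _]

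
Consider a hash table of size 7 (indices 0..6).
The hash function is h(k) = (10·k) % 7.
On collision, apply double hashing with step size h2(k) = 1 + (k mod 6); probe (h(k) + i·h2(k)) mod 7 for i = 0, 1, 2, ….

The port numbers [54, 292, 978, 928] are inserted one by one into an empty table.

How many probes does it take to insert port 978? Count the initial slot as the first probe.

Insert 54: h=1, slot 1 empty => index 1.
Insert 292: h=1, h2=5, slot 1 occupied => index 6.
Insert 978: h=1, h2=1, slot 1 occupied => index 2.
Insert 928: h=5, slot 5 empty => index 5.
Table: [_, 54, 978, _, _, 928, 292]

2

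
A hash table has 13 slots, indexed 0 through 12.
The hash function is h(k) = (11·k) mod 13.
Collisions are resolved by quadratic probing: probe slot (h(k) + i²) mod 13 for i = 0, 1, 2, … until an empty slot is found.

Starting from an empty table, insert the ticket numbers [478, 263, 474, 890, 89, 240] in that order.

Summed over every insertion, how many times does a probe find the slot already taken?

3

478: h=6 => slot 6
263: h=7 => slot 7
474: h=1 => slot 1
890: h=1, probe 1,2 => slot 2
89: h=4 => slot 4
240: h=1, probe 1,2,5 => slot 5
Table: [., 474, 890, ., 89, 240, 478, 263, ., ., ., ., .]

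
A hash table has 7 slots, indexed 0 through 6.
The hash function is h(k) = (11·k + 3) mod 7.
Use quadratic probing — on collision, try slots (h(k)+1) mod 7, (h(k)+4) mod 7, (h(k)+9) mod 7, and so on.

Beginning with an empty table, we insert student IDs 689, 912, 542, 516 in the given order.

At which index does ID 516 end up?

689: h=1 => slot 1
912: h=4 => slot 4
542: h=1, probe 1,2 => slot 2
516: h=2, probe 2,3 => slot 3
Table: [∅, 689, 542, 516, 912, ∅, ∅]

3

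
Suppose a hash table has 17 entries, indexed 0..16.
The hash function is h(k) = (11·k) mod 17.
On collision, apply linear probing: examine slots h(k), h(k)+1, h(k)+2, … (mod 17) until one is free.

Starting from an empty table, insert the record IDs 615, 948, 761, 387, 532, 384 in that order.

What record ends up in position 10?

615: h=16 -> slot 16
948: h=7 -> slot 7
761: h=7, probe 7,8 -> slot 8
387: h=7, probe 7,8,9 -> slot 9
532: h=4 -> slot 4
384: h=8, probe 8,9,10 -> slot 10
Table: [_, _, _, _, 532, _, _, 948, 761, 387, 384, _, _, _, _, _, 615]

384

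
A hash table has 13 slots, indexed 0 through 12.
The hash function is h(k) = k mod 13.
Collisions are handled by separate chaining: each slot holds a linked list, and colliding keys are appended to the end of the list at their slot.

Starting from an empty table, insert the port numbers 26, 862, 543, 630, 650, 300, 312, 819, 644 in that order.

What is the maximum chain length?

4

Insert 26: h=0, bucket 0 empty -> new chain.
Insert 862: h=4, bucket 4 empty -> new chain.
Insert 543: h=10, bucket 10 empty -> new chain.
Insert 630: h=6, bucket 6 empty -> new chain.
Insert 650: h=0, bucket 0 nonempty -> append to chain.
Insert 300: h=1, bucket 1 empty -> new chain.
Insert 312: h=0, bucket 0 nonempty -> append to chain.
Insert 819: h=0, bucket 0 nonempty -> append to chain.
Insert 644: h=7, bucket 7 empty -> new chain.
Final buckets:
0: 26 -> 650 -> 312 -> 819
1: 300
2: .
3: .
4: 862
5: .
6: 630
7: 644
8: .
9: .
10: 543
11: .
12: .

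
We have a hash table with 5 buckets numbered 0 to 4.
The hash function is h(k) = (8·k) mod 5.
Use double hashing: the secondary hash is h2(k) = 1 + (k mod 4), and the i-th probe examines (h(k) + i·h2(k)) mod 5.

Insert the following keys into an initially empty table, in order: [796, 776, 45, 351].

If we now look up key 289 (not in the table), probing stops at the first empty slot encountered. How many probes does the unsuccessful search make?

3

Insert 796: h=3, slot 3 empty -> index 3.
Insert 776: h=3, h2=1, slot 3 occupied -> index 4.
Insert 45: h=0, slot 0 empty -> index 0.
Insert 351: h=3, h2=4, slot 3 occupied -> index 2.
Table: [45, -, 351, 796, 776]
Lookup 289: h=2, h2=2, probe 2,4,1 → slot 1 empty, not found.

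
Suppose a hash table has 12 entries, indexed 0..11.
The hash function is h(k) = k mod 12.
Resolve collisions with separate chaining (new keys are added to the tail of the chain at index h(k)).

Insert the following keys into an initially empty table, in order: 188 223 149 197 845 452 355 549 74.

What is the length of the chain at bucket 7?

2

Insert 188: h=8, bucket 8 empty → new chain.
Insert 223: h=7, bucket 7 empty → new chain.
Insert 149: h=5, bucket 5 empty → new chain.
Insert 197: h=5, bucket 5 nonempty → append to chain.
Insert 845: h=5, bucket 5 nonempty → append to chain.
Insert 452: h=8, bucket 8 nonempty → append to chain.
Insert 355: h=7, bucket 7 nonempty → append to chain.
Insert 549: h=9, bucket 9 empty → new chain.
Insert 74: h=2, bucket 2 empty → new chain.
Final buckets:
0: .
1: .
2: 74
3: .
4: .
5: 149 -> 197 -> 845
6: .
7: 223 -> 355
8: 188 -> 452
9: 549
10: .
11: .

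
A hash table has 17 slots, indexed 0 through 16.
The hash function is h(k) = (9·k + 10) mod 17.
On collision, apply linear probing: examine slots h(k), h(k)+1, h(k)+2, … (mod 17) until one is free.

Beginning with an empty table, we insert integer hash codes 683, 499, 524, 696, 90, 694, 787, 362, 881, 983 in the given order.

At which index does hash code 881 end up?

683 hashes to 3; slot 3 is free -> place at 3.
499 hashes to 13; slot 13 is free -> place at 13.
524 hashes to 0; slot 0 is free -> place at 0.
696 hashes to 1; slot 1 is free -> place at 1.
90 hashes to 4; slot 4 is free -> place at 4.
694 hashes to 0; 0,1 taken -> place at 2.
787 hashes to 4; 4 taken -> place at 5.
362 hashes to 4; 4,5 taken -> place at 6.
881 hashes to 0; 0,1,2,3,4,5,6 taken -> place at 7.
983 hashes to 0; 0,1,2,3,4,5,6,7 taken -> place at 8.
Table: [524, 696, 694, 683, 90, 787, 362, 881, 983, ∅, ∅, ∅, ∅, 499, ∅, ∅, ∅]

7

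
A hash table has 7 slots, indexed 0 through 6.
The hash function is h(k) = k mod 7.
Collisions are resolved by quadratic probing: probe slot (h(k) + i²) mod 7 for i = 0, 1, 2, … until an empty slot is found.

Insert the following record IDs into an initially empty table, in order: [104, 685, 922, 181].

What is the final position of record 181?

3

104 hashes to 6; slot 6 is free => place at 6.
685 hashes to 6; 6 taken => place at 0.
922 hashes to 5; slot 5 is free => place at 5.
181 hashes to 6; 6,0 taken => place at 3.
Table: [685, _, _, 181, _, 922, 104]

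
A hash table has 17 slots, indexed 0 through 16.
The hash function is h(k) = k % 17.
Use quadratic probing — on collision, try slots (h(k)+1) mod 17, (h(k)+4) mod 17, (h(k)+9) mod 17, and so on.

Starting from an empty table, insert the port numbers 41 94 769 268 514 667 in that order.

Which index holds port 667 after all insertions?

Insert 41: h=7, slot 7 empty → index 7.
Insert 94: h=9, slot 9 empty → index 9.
Insert 769: h=4, slot 4 empty → index 4.
Insert 268: h=13, slot 13 empty → index 13.
Insert 514: h=4, slot 4 occupied → index 5.
Insert 667: h=4, slots 4,5 occupied → index 8.
Table: [∅, ∅, ∅, ∅, 769, 514, ∅, 41, 667, 94, ∅, ∅, ∅, 268, ∅, ∅, ∅]

8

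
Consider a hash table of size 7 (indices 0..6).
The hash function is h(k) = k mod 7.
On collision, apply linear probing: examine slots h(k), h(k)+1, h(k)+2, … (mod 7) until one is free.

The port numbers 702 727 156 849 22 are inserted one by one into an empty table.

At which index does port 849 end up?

4

702: h=2 → slot 2
727: h=6 → slot 6
156: h=2, probe 2,3 → slot 3
849: h=2, probe 2,3,4 → slot 4
22: h=1 → slot 1
Table: [-, 22, 702, 156, 849, -, 727]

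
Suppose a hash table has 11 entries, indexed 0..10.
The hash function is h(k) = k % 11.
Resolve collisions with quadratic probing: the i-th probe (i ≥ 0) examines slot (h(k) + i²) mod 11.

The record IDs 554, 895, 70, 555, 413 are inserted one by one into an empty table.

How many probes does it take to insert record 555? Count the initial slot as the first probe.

2

554 hashes to 4; slot 4 is free => place at 4.
895 hashes to 4; 4 taken => place at 5.
70 hashes to 4; 4,5 taken => place at 8.
555 hashes to 5; 5 taken => place at 6.
413 hashes to 6; 6 taken => place at 7.
Table: [_, _, _, _, 554, 895, 555, 413, 70, _, _]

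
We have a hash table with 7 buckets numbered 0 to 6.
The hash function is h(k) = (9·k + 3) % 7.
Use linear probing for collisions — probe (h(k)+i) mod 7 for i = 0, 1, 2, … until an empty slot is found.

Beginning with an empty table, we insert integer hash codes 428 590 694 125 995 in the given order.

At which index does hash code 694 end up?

6

428: h=5 → slot 5
590: h=0 → slot 0
694: h=5, probe 5,6 → slot 6
125: h=1 → slot 1
995: h=5, probe 5,6,0,1,2 → slot 2
Table: [590, 125, 995, ., ., 428, 694]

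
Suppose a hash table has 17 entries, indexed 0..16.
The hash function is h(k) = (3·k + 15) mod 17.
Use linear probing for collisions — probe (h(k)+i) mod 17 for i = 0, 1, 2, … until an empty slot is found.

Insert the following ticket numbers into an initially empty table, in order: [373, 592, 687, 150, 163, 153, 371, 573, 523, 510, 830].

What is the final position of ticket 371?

373 hashes to 12; slot 12 is free => place at 12.
592 hashes to 6; slot 6 is free => place at 6.
687 hashes to 2; slot 2 is free => place at 2.
150 hashes to 6; 6 taken => place at 7.
163 hashes to 11; slot 11 is free => place at 11.
153 hashes to 15; slot 15 is free => place at 15.
371 hashes to 6; 6,7 taken => place at 8.
573 hashes to 0; slot 0 is free => place at 0.
523 hashes to 3; slot 3 is free => place at 3.
510 hashes to 15; 15 taken => place at 16.
830 hashes to 6; 6,7,8 taken => place at 9.
Table: [573, -, 687, 523, -, -, 592, 150, 371, 830, -, 163, 373, -, -, 153, 510]

8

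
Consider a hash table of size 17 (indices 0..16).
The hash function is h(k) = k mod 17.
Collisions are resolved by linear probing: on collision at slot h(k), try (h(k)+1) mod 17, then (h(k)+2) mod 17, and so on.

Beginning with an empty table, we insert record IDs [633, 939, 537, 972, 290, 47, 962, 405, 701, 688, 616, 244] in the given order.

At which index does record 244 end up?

9

Insert 633: h=4, slot 4 empty → index 4.
Insert 939: h=4, slot 4 occupied → index 5.
Insert 537: h=10, slot 10 empty → index 10.
Insert 972: h=3, slot 3 empty → index 3.
Insert 290: h=1, slot 1 empty → index 1.
Insert 47: h=13, slot 13 empty → index 13.
Insert 962: h=10, slot 10 occupied → index 11.
Insert 405: h=14, slot 14 empty → index 14.
Insert 701: h=4, slots 4,5 occupied → index 6.
Insert 688: h=8, slot 8 empty → index 8.
Insert 616: h=4, slots 4,5,6 occupied → index 7.
Insert 244: h=6, slots 6,7,8 occupied → index 9.
Table: [-, 290, -, 972, 633, 939, 701, 616, 688, 244, 537, 962, -, 47, 405, -, -]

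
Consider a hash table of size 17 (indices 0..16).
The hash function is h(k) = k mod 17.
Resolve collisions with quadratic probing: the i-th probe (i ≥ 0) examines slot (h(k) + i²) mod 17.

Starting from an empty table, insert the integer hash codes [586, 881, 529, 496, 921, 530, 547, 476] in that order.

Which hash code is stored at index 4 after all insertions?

586 hashes to 8; slot 8 is free -> place at 8.
881 hashes to 14; slot 14 is free -> place at 14.
529 hashes to 2; slot 2 is free -> place at 2.
496 hashes to 3; slot 3 is free -> place at 3.
921 hashes to 3; 3 taken -> place at 4.
530 hashes to 3; 3,4 taken -> place at 7.
547 hashes to 3; 3,4,7 taken -> place at 12.
476 hashes to 0; slot 0 is free -> place at 0.
Table: [476, _, 529, 496, 921, _, _, 530, 586, _, _, _, 547, _, 881, _, _]

921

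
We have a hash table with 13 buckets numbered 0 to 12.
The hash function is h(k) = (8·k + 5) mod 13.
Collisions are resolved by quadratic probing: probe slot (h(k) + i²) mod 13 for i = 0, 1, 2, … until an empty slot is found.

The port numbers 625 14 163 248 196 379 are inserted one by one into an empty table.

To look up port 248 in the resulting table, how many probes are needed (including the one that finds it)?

625 hashes to 0; slot 0 is free => place at 0.
14 hashes to 0; 0 taken => place at 1.
163 hashes to 9; slot 9 is free => place at 9.
248 hashes to 0; 0,1 taken => place at 4.
196 hashes to 0; 0,1,4,9 taken => place at 3.
379 hashes to 8; slot 8 is free => place at 8.
Table: [625, 14, ∅, 196, 248, ∅, ∅, ∅, 379, 163, ∅, ∅, ∅]
Lookup 248: h=0, probe 0,1,4 → found at 4.

3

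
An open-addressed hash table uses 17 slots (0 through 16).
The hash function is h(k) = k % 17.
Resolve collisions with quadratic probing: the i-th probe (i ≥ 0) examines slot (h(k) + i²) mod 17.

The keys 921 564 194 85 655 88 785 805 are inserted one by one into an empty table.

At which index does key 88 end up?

12

Insert 921: h=3, slot 3 empty -> index 3.
Insert 564: h=3, slot 3 occupied -> index 4.
Insert 194: h=7, slot 7 empty -> index 7.
Insert 85: h=0, slot 0 empty -> index 0.
Insert 655: h=9, slot 9 empty -> index 9.
Insert 88: h=3, slots 3,4,7 occupied -> index 12.
Insert 785: h=3, slots 3,4,7,12 occupied -> index 2.
Insert 805: h=6, slot 6 empty -> index 6.
Table: [85, —, 785, 921, 564, —, 805, 194, —, 655, —, —, 88, —, —, —, —]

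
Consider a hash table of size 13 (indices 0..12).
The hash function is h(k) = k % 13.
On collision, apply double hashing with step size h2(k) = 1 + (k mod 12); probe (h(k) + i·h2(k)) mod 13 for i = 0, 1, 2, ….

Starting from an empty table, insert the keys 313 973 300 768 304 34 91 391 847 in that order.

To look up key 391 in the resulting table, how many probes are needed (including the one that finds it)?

2

313 hashes to 1; slot 1 is free -> place at 1.
973 hashes to 11; slot 11 is free -> place at 11.
300 hashes to 1, h2=1; 1 taken -> place at 2.
768 hashes to 1, h2=1; 1,2 taken -> place at 3.
304 hashes to 5; slot 5 is free -> place at 5.
34 hashes to 8; slot 8 is free -> place at 8.
91 hashes to 0; slot 0 is free -> place at 0.
391 hashes to 1, h2=8; 1 taken -> place at 9.
847 hashes to 2, h2=8; 2 taken -> place at 10.
Table: [91, 313, 300, 768, _, 304, _, _, 34, 391, 847, 973, _]
Lookup 391: h=1, h2=8, probe 1,9 → found at 9.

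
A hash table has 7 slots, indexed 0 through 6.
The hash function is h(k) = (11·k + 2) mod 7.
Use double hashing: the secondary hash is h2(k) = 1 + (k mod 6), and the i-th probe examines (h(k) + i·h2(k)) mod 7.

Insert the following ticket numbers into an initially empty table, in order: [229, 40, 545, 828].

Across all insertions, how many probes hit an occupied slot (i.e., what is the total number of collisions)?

1

229 hashes to 1; slot 1 is free -> place at 1.
40 hashes to 1, h2=5; 1 taken -> place at 6.
545 hashes to 5; slot 5 is free -> place at 5.
828 hashes to 3; slot 3 is free -> place at 3.
Table: [∅, 229, ∅, 828, ∅, 545, 40]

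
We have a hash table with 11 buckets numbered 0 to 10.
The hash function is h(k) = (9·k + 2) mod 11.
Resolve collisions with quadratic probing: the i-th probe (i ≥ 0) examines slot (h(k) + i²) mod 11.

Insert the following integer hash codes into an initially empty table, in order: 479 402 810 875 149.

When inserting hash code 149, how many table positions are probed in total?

479 hashes to 1; slot 1 is free => place at 1.
402 hashes to 1; 1 taken => place at 2.
810 hashes to 10; slot 10 is free => place at 10.
875 hashes to 1; 1,2 taken => place at 5.
149 hashes to 1; 1,2,5,10 taken => place at 6.
Table: [—, 479, 402, —, —, 875, 149, —, —, —, 810]

5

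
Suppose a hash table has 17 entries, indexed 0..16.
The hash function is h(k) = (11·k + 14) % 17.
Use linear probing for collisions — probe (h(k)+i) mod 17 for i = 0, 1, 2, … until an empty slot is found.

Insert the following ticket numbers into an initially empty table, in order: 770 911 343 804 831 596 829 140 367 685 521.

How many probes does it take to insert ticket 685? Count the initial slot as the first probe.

3

770: h=1 => slot 1
911: h=5 => slot 5
343: h=13 => slot 13
804: h=1, probe 1,2 => slot 2
831: h=9 => slot 9
596: h=8 => slot 8
829: h=4 => slot 4
140: h=7 => slot 7
367: h=5, probe 5,6 => slot 6
685: h=1, probe 1,2,3 => slot 3
521: h=16 => slot 16
Table: [-, 770, 804, 685, 829, 911, 367, 140, 596, 831, -, -, -, 343, -, -, 521]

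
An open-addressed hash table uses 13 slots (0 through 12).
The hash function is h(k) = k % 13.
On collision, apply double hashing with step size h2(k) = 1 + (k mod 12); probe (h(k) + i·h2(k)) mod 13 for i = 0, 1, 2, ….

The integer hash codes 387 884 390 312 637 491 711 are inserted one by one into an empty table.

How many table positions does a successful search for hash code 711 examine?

387 hashes to 10; slot 10 is free => place at 10.
884 hashes to 0; slot 0 is free => place at 0.
390 hashes to 0, h2=7; 0 taken => place at 7.
312 hashes to 0, h2=1; 0 taken => place at 1.
637 hashes to 0, h2=2; 0 taken => place at 2.
491 hashes to 10, h2=12; 10 taken => place at 9.
711 hashes to 9, h2=4; 9,0 taken => place at 4.
Table: [884, 312, 637, ∅, 711, ∅, ∅, 390, ∅, 491, 387, ∅, ∅]
Lookup 711: h=9, h2=4, probe 9,0,4 → found at 4.

3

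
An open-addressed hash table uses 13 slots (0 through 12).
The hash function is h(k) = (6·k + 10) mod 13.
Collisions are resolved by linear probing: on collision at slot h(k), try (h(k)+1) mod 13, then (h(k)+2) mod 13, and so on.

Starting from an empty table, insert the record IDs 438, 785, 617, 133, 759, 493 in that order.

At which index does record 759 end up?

3

438 hashes to 12; slot 12 is free → place at 12.
785 hashes to 1; slot 1 is free → place at 1.
617 hashes to 7; slot 7 is free → place at 7.
133 hashes to 2; slot 2 is free → place at 2.
759 hashes to 1; 1,2 taken → place at 3.
493 hashes to 4; slot 4 is free → place at 4.
Table: [., 785, 133, 759, 493, ., ., 617, ., ., ., ., 438]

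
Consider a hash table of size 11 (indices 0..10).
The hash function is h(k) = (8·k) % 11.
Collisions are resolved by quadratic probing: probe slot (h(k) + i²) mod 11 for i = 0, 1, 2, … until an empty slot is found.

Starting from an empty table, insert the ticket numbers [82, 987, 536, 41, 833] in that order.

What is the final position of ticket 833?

82: h=7 → slot 7
987: h=9 → slot 9
536: h=9, probe 9,10 → slot 10
41: h=9, probe 9,10,2 → slot 2
833: h=9, probe 9,10,2,7,3 → slot 3
Table: [—, —, 41, 833, —, —, —, 82, —, 987, 536]

3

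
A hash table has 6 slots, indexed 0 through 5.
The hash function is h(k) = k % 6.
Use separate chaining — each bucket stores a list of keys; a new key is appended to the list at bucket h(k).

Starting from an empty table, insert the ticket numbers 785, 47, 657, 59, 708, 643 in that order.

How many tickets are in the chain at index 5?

Insert 785: h=5, bucket 5 empty -> new chain.
Insert 47: h=5, bucket 5 nonempty -> append to chain.
Insert 657: h=3, bucket 3 empty -> new chain.
Insert 59: h=5, bucket 5 nonempty -> append to chain.
Insert 708: h=0, bucket 0 empty -> new chain.
Insert 643: h=1, bucket 1 empty -> new chain.
Final buckets:
0: 708
1: 643
2: .
3: 657
4: .
5: 785 -> 47 -> 59

3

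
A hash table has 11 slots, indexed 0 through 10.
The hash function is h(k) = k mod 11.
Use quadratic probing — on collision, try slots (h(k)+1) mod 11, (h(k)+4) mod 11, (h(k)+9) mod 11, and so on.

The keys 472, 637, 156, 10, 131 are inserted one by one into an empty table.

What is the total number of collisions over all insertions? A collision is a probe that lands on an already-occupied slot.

472 hashes to 10; slot 10 is free => place at 10.
637 hashes to 10; 10 taken => place at 0.
156 hashes to 2; slot 2 is free => place at 2.
10 hashes to 10; 10,0 taken => place at 3.
131 hashes to 10; 10,0,3 taken => place at 8.
Table: [637, _, 156, 10, _, _, _, _, 131, _, 472]

6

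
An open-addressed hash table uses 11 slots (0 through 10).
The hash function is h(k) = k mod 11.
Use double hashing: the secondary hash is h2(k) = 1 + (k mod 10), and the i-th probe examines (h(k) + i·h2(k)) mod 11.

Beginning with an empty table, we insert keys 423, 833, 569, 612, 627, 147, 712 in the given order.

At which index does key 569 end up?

7

423: h=5 => slot 5
833: h=8 => slot 8
569: h=8, h2=10, probe 8,7 => slot 7
612: h=7, h2=3, probe 7,10 => slot 10
627: h=0 => slot 0
147: h=4 => slot 4
712: h=8, h2=3, probe 8,0,3 => slot 3
Table: [627, -, -, 712, 147, 423, -, 569, 833, -, 612]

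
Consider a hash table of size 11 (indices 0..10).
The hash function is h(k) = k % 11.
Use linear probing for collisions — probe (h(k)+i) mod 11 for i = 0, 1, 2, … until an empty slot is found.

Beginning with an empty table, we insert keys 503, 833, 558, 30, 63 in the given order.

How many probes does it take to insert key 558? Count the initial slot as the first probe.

503: h=8 → slot 8
833: h=8, probe 8,9 → slot 9
558: h=8, probe 8,9,10 → slot 10
30: h=8, probe 8,9,10,0 → slot 0
63: h=8, probe 8,9,10,0,1 → slot 1
Table: [30, 63, -, -, -, -, -, -, 503, 833, 558]

3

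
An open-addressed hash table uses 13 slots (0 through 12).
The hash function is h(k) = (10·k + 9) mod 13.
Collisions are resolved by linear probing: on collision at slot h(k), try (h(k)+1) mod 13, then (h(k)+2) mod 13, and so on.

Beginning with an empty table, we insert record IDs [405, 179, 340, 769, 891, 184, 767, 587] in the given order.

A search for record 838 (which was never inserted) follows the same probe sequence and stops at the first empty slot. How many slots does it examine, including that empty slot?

405: h=3 → slot 3
179: h=5 → slot 5
340: h=3, probe 3,4 → slot 4
769: h=3, probe 3,4,5,6 → slot 6
891: h=1 → slot 1
184: h=3, probe 3,4,5,6,7 → slot 7
767: h=9 → slot 9
587: h=3, probe 3,4,5,6,7,8 → slot 8
Table: [—, 891, —, 405, 340, 179, 769, 184, 587, 767, —, —, —]
Lookup 838: h=4, probe 4,5,6,7,8,9,10 → slot 10 empty, not found.

7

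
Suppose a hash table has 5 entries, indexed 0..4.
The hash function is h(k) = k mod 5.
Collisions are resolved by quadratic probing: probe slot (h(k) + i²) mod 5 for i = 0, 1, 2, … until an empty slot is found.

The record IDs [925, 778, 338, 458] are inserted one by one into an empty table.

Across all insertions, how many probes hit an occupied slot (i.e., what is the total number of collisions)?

Insert 925: h=0, slot 0 empty → index 0.
Insert 778: h=3, slot 3 empty → index 3.
Insert 338: h=3, slot 3 occupied → index 4.
Insert 458: h=3, slots 3,4 occupied → index 2.
Table: [925, _, 458, 778, 338]

3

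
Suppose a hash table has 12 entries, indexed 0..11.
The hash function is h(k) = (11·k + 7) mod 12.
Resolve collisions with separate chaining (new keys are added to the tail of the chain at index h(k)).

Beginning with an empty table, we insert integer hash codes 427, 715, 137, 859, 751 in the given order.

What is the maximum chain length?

Insert 427: h=0, bucket 0 empty → new chain.
Insert 715: h=0, bucket 0 nonempty → append to chain.
Insert 137: h=2, bucket 2 empty → new chain.
Insert 859: h=0, bucket 0 nonempty → append to chain.
Insert 751: h=0, bucket 0 nonempty → append to chain.
Final buckets:
0: 427 -> 715 -> 859 -> 751
1: _
2: 137
3: _
4: _
5: _
6: _
7: _
8: _
9: _
10: _
11: _

4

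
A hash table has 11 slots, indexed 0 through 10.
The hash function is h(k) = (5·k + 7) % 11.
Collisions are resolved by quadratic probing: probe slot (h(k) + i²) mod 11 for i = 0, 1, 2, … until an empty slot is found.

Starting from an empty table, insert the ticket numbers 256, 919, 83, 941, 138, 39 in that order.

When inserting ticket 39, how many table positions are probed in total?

256 hashes to 0; slot 0 is free -> place at 0.
919 hashes to 4; slot 4 is free -> place at 4.
83 hashes to 4; 4 taken -> place at 5.
941 hashes to 4; 4,5 taken -> place at 8.
138 hashes to 4; 4,5,8 taken -> place at 2.
39 hashes to 4; 4,5,8,2 taken -> place at 9.
Table: [256, -, 138, -, 919, 83, -, -, 941, 39, -]

5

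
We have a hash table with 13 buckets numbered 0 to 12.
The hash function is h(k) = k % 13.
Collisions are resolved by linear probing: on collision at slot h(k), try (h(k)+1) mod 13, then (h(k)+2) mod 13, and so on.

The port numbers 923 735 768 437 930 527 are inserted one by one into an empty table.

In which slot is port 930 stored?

923: h=0 -> slot 0
735: h=7 -> slot 7
768: h=1 -> slot 1
437: h=8 -> slot 8
930: h=7, probe 7,8,9 -> slot 9
527: h=7, probe 7,8,9,10 -> slot 10
Table: [923, 768, -, -, -, -, -, 735, 437, 930, 527, -, -]

9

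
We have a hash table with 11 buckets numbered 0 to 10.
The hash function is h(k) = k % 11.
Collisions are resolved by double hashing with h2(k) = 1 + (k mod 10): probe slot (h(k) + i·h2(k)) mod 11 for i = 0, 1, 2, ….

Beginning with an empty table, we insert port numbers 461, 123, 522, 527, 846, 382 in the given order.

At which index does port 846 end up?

461 hashes to 10; slot 10 is free -> place at 10.
123 hashes to 2; slot 2 is free -> place at 2.
522 hashes to 5; slot 5 is free -> place at 5.
527 hashes to 10, h2=8; 10 taken -> place at 7.
846 hashes to 10, h2=7; 10 taken -> place at 6.
382 hashes to 8; slot 8 is free -> place at 8.
Table: [_, _, 123, _, _, 522, 846, 527, 382, _, 461]

6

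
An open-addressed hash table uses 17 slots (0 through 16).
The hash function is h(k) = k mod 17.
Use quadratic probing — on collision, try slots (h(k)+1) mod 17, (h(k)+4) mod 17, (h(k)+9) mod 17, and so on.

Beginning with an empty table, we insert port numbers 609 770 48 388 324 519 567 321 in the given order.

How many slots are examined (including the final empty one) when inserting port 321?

2

609: h=14 => slot 14
770: h=5 => slot 5
48: h=14, probe 14,15 => slot 15
388: h=14, probe 14,15,1 => slot 1
324: h=1, probe 1,2 => slot 2
519: h=9 => slot 9
567: h=6 => slot 6
321: h=15, probe 15,16 => slot 16
Table: [., 388, 324, ., ., 770, 567, ., ., 519, ., ., ., ., 609, 48, 321]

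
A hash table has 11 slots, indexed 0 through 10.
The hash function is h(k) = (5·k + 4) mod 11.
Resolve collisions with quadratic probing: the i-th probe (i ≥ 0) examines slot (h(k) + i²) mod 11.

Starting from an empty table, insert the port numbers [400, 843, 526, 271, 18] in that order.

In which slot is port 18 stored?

10

400 hashes to 2; slot 2 is free => place at 2.
843 hashes to 6; slot 6 is free => place at 6.
526 hashes to 5; slot 5 is free => place at 5.
271 hashes to 6; 6 taken => place at 7.
18 hashes to 6; 6,7 taken => place at 10.
Table: [∅, ∅, 400, ∅, ∅, 526, 843, 271, ∅, ∅, 18]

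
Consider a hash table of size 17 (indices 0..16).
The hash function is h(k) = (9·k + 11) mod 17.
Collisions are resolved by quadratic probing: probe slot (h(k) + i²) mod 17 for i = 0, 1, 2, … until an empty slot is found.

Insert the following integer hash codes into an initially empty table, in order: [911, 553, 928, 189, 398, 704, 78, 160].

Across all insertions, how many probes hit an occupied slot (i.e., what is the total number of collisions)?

Insert 911: h=16, slot 16 empty → index 16.
Insert 553: h=7, slot 7 empty → index 7.
Insert 928: h=16, slot 16 occupied → index 0.
Insert 189: h=12, slot 12 empty → index 12.
Insert 398: h=6, slot 6 empty → index 6.
Insert 704: h=6, slots 6,7 occupied → index 10.
Insert 78: h=16, slots 16,0 occupied → index 3.
Insert 160: h=6, slots 6,7,10 occupied → index 15.
Table: [928, —, —, 78, —, —, 398, 553, —, —, 704, —, 189, —, —, 160, 911]

8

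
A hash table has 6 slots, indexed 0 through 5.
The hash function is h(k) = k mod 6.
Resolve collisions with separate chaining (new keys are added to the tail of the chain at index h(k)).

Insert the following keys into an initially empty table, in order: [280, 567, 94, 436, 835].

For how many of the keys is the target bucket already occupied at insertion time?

2

280 -> bucket 4
567 -> bucket 3
94 -> bucket 4 (collision)
436 -> bucket 4 (collision)
835 -> bucket 1
Final buckets:
0: .
1: 835
2: .
3: 567
4: 280 -> 94 -> 436
5: .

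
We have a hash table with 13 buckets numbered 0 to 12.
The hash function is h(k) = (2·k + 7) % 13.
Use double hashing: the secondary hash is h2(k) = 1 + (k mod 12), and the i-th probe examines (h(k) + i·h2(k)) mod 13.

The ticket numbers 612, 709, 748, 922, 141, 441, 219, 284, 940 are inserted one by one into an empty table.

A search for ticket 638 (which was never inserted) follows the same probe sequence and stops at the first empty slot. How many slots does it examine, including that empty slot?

Insert 612: h=9, slot 9 empty -> index 9.
Insert 709: h=8, slot 8 empty -> index 8.
Insert 748: h=8, h2=5, slot 8 occupied -> index 0.
Insert 922: h=5, slot 5 empty -> index 5.
Insert 141: h=3, slot 3 empty -> index 3.
Insert 441: h=5, h2=10, slot 5 occupied -> index 2.
Insert 219: h=3, h2=4, slot 3 occupied -> index 7.
Insert 284: h=3, h2=9, slot 3 occupied -> index 12.
Insert 940: h=2, h2=5, slots 2,7,12 occupied -> index 4.
Table: [748, -, 441, 141, 940, 922, -, 219, 709, 612, -, -, 284]
Lookup 638: h=9, h2=3, probe 9,12,2,5,8,11 → slot 11 empty, not found.

6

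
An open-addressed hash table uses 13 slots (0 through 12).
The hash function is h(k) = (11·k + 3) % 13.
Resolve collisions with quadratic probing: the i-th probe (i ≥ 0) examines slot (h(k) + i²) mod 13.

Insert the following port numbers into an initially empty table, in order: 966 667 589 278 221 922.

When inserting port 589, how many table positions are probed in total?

Insert 966: h=8, slot 8 empty → index 8.
Insert 667: h=8, slot 8 occupied → index 9.
Insert 589: h=8, slots 8,9 occupied → index 12.
Insert 278: h=6, slot 6 empty → index 6.
Insert 221: h=3, slot 3 empty → index 3.
Insert 922: h=5, slot 5 empty → index 5.
Table: [-, -, -, 221, -, 922, 278, -, 966, 667, -, -, 589]

3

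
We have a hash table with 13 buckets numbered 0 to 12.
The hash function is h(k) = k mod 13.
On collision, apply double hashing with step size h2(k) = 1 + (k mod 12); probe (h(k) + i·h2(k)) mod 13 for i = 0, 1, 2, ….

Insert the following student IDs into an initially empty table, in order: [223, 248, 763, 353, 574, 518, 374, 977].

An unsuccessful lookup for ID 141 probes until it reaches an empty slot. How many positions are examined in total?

223 hashes to 2; slot 2 is free → place at 2.
248 hashes to 1; slot 1 is free → place at 1.
763 hashes to 9; slot 9 is free → place at 9.
353 hashes to 2, h2=6; 2 taken → place at 8.
574 hashes to 2, h2=11; 2 taken → place at 0.
518 hashes to 11; slot 11 is free → place at 11.
374 hashes to 10; slot 10 is free → place at 10.
977 hashes to 2, h2=6; 2,8,1 taken → place at 7.
Table: [574, 248, 223, ., ., ., ., 977, 353, 763, 374, 518, .]
Lookup 141: h=11, h2=10, probe 11,8,5 → slot 5 empty, not found.

3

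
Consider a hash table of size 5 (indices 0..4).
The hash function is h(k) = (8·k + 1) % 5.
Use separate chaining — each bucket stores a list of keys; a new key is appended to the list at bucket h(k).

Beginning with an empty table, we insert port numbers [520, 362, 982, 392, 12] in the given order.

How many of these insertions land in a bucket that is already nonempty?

520 -> bucket 1
362 -> bucket 2
982 -> bucket 2 (collision)
392 -> bucket 2 (collision)
12 -> bucket 2 (collision)
Final buckets:
0: —
1: 520
2: 362 -> 982 -> 392 -> 12
3: —
4: —

3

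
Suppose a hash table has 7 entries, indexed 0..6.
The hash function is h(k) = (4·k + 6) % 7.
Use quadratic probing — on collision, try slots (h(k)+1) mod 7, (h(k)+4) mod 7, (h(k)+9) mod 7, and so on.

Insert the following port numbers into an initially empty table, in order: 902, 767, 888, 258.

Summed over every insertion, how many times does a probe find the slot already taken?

902 hashes to 2; slot 2 is free → place at 2.
767 hashes to 1; slot 1 is free → place at 1.
888 hashes to 2; 2 taken → place at 3.
258 hashes to 2; 2,3 taken → place at 6.
Table: [∅, 767, 902, 888, ∅, ∅, 258]

3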